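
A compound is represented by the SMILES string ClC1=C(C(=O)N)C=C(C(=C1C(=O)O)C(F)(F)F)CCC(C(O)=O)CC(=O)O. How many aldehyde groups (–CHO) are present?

0

Scan the SMILES for the aldehyde motif — none present.
Groups that are present: 1 amide, 3 carboxylic acid.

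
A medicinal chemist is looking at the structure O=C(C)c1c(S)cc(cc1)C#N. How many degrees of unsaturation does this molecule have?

Molecular formula: C9H7NOS.
DoU = (2C + 2 + N − H − X) / 2, where X is the halogen count and O/S are ignored.
    = (2·9 + 2 + 1 − 7 − 0) / 2 = 14 / 2 = 7.

7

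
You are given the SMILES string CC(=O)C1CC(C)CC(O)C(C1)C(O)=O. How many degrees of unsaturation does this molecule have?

Molecular formula: C11H18O4.
DoU = (2C + 2 + N − H − X) / 2, where X is the halogen count and O/S are ignored.
    = (2·11 + 2 + 0 − 18 − 0) / 2 = 6 / 2 = 3.

3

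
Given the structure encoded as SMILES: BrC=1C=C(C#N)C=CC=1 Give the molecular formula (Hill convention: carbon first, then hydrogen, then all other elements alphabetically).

C7H4BrN

Walk through each heavy atom and fill implicit hydrogens from standard valence (C 4, N 3, O 2, S 2, halogen 1):
  atom 1: Br (halogen, monovalent) → 0 H
  atom 2: C, bond orders sum to 4 (valence 4) → 0 H
  atom 3: C, bond orders sum to 3 (valence 4) → 1 H
  atom 4: C, bond orders sum to 4 (valence 4) → 0 H
  atom 5: C, bond orders sum to 4 (valence 4) → 0 H
  atom 6: N, bond orders sum to 3 (valence 3) → 0 H
  atom 7: C, bond orders sum to 3 (valence 4) → 1 H
  atom 8: C, bond orders sum to 3 (valence 4) → 1 H
  atom 9: C, bond orders sum to 3 (valence 4) → 1 H
Totals → C:7, H:4, Br:1, N:1.
In Hill order: C7H4BrN.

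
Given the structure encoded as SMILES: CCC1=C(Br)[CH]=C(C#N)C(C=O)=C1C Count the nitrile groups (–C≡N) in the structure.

1

The nitrile motif appears at heavy-atom position 8 in the SMILES.
Other groups present: 1 aldehyde.
Nitrile count: 1.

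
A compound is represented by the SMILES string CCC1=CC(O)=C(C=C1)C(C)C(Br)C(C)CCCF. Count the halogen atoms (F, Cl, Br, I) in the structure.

2

Halogen atoms appear at heavy-atom positions 13, 19 (1×Br, 1×F).
Other groups present: 1 hydroxyl.
Halogen count: 2.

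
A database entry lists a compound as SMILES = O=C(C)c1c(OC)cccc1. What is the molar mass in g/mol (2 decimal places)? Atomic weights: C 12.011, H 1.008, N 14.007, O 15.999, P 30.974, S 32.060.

150.18 g/mol

First, the molecular formula is C9H10O2 (counting implicit H from valence).
  C: 9 × 12.011 = 108.099
  H: 10 × 1.008 = 10.080
  O: 2 × 15.999 = 31.998
Sum: 9×12.011 + 10×1.008 + 2×15.999 = 150.177 → 150.18 g/mol.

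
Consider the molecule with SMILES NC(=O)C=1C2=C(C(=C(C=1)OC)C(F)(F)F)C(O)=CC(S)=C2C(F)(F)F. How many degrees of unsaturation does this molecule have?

8

Degree of unsaturation = (number of rings) + (number of π bonds).
Ring closures in the SMILES: 2.
π bonds: 6 double bonds (each 1 DoU) → 6 DoU from unsaturation.
Total DoU = 2 + 6 = 8.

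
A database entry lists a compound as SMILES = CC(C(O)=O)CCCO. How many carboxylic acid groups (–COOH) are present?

The carboxylic acid motif appears at heavy-atom position 3 in the SMILES.
Other groups present: 1 hydroxyl.
Carboxylic acid count: 1.

1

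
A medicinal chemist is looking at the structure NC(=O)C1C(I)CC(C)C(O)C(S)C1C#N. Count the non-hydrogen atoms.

Every atom symbol written in the SMILES (organic subset) is one heavy atom; implicit H are not written.
Heavy atoms by element → C:10, I:1, N:2, O:2, S:1.
Total: 16.

16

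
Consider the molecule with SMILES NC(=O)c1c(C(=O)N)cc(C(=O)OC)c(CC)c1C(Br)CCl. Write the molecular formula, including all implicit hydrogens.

C14H16BrClN2O4

Walk through each heavy atom and fill implicit hydrogens from standard valence (C 4, N 3, O 2, S 2, halogen 1); for lowercase aromatic atoms, an aromatic c carries 1 H when it has two neighbours and 0 H with three, and aromatic n carries 0 H:
  atom 1: N, bond orders sum to 1 (valence 3) → 2 H
  atom 2: C, bond orders sum to 4 (valence 4) → 0 H
  atom 3: O, bond orders sum to 2 (valence 2) → 0 H
  atom 4: aromatic c, 3 neighbours → 0 H
  atom 5: aromatic c, 3 neighbours → 0 H
  atom 6: C, bond orders sum to 4 (valence 4) → 0 H
  atom 7: O, bond orders sum to 2 (valence 2) → 0 H
  atom 8: N, bond orders sum to 1 (valence 3) → 2 H
  atom 9: aromatic c, 2 neighbours → 1 H
  atom 10: aromatic c, 3 neighbours → 0 H
  atom 11: C, bond orders sum to 4 (valence 4) → 0 H
  atom 12: O, bond orders sum to 2 (valence 2) → 0 H
  atom 13: O, bond orders sum to 2 (valence 2) → 0 H
  atom 14: C, bond orders sum to 1 (valence 4) → 3 H
  atom 15: aromatic c, 3 neighbours → 0 H
  atom 16: C, bond orders sum to 2 (valence 4) → 2 H
  atom 17: C, bond orders sum to 1 (valence 4) → 3 H
  atom 18: aromatic c, 3 neighbours → 0 H
  atom 19: C, bond orders sum to 3 (valence 4) → 1 H
  atom 20: Br (halogen, monovalent) → 0 H
  atom 21: C, bond orders sum to 2 (valence 4) → 2 H
  atom 22: Cl (halogen, monovalent) → 0 H
Totals → C:14, H:16, Br:1, Cl:1, N:2, O:4.
In Hill order: C14H16BrClN2O4.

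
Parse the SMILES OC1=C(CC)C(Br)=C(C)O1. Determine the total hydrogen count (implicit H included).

Walk through each heavy atom and fill implicit hydrogens from standard valence (C 4, N 3, O 2, S 2, halogen 1):
  atom 1: O, bond orders sum to 1 (valence 2) → 1 H
  atom 2: C, bond orders sum to 4 (valence 4) → 0 H
  atom 3: C, bond orders sum to 4 (valence 4) → 0 H
  atom 4: C, bond orders sum to 2 (valence 4) → 2 H
  atom 5: C, bond orders sum to 1 (valence 4) → 3 H
  atom 6: C, bond orders sum to 4 (valence 4) → 0 H
  atom 7: Br (halogen, monovalent) → 0 H
  atom 8: C, bond orders sum to 4 (valence 4) → 0 H
  atom 9: C, bond orders sum to 1 (valence 4) → 3 H
  atom 10: O, bond orders sum to 2 (valence 2) → 0 H
Total hydrogens: 9.

9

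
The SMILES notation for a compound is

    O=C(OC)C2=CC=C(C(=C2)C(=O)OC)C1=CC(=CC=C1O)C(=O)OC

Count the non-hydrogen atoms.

25

Every atom symbol written in the SMILES (organic subset) is one heavy atom; implicit H are not written.
Heavy atoms by element → C:18, O:7.
Total: 25.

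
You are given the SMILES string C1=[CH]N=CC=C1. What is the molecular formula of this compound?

Walk through each heavy atom and fill implicit hydrogens from standard valence (C 4, N 3, O 2, S 2, halogen 1):
  atom 1: C, bond orders sum to 3 (valence 4) → 1 H
  atom 2: C with explicit H count 1
  atom 3: N, bond orders sum to 3 (valence 3) → 0 H
  atom 4: C, bond orders sum to 3 (valence 4) → 1 H
  atom 5: C, bond orders sum to 3 (valence 4) → 1 H
  atom 6: C, bond orders sum to 3 (valence 4) → 1 H
Totals → C:5, H:5, N:1.

C5H5N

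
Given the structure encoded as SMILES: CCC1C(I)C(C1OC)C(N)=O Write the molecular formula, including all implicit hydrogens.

C8H14INO2

Walk through each heavy atom and fill implicit hydrogens from standard valence (C 4, N 3, O 2, S 2, halogen 1):
  atom 1: C, bond orders sum to 1 (valence 4) → 3 H
  atom 2: C, bond orders sum to 2 (valence 4) → 2 H
  atom 3: C, bond orders sum to 3 (valence 4) → 1 H
  atom 4: C, bond orders sum to 3 (valence 4) → 1 H
  atom 5: I (halogen, monovalent) → 0 H
  atom 6: C, bond orders sum to 3 (valence 4) → 1 H
  atom 7: C, bond orders sum to 3 (valence 4) → 1 H
  atom 8: O, bond orders sum to 2 (valence 2) → 0 H
  atom 9: C, bond orders sum to 1 (valence 4) → 3 H
  atom 10: C, bond orders sum to 4 (valence 4) → 0 H
  atom 11: N, bond orders sum to 1 (valence 3) → 2 H
  atom 12: O, bond orders sum to 2 (valence 2) → 0 H
Totals → C:8, H:14, I:1, N:1, O:2.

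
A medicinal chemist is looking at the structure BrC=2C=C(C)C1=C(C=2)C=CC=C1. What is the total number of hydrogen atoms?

Walk through each heavy atom and fill implicit hydrogens from standard valence (C 4, N 3, O 2, S 2, halogen 1):
  atom 1: Br (halogen, monovalent) → 0 H
  atom 2: C, bond orders sum to 4 (valence 4) → 0 H
  atom 3: C, bond orders sum to 3 (valence 4) → 1 H
  atom 4: C, bond orders sum to 4 (valence 4) → 0 H
  atom 5: C, bond orders sum to 1 (valence 4) → 3 H
  atom 6: C, bond orders sum to 4 (valence 4) → 0 H
  atom 7: C, bond orders sum to 4 (valence 4) → 0 H
  atom 8: C, bond orders sum to 3 (valence 4) → 1 H
  atom 9: C, bond orders sum to 3 (valence 4) → 1 H
  atom 10: C, bond orders sum to 3 (valence 4) → 1 H
  atom 11: C, bond orders sum to 3 (valence 4) → 1 H
  atom 12: C, bond orders sum to 3 (valence 4) → 1 H
Total hydrogens: 9.

9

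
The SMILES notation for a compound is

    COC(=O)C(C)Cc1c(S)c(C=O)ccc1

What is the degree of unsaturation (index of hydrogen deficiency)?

Molecular formula: C12H14O3S.
DoU = (2C + 2 + N − H − X) / 2, where X is the halogen count and O/S are ignored.
    = (2·12 + 2 + 0 − 14 − 0) / 2 = 12 / 2 = 6.

6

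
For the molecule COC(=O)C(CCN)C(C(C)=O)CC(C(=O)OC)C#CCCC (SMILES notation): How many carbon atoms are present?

17

Count every carbon token in the SMILES (each C, including those in ring-closure positions and inside branches).
Carbon count: 17.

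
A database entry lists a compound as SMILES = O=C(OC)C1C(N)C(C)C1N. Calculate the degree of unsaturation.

Degree of unsaturation = (number of rings) + (number of π bonds).
Ring closures in the SMILES: 1.
π bonds: 1 double bond (each 1 DoU) → 1 DoU from unsaturation.
Total DoU = 1 + 1 = 2.

2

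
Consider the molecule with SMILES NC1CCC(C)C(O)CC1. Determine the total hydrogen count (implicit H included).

Walk through each heavy atom and fill implicit hydrogens from standard valence (C 4, N 3, O 2, S 2, halogen 1):
  atom 1: N, bond orders sum to 1 (valence 3) → 2 H
  atom 2: C, bond orders sum to 3 (valence 4) → 1 H
  atom 3: C, bond orders sum to 2 (valence 4) → 2 H
  atom 4: C, bond orders sum to 2 (valence 4) → 2 H
  atom 5: C, bond orders sum to 3 (valence 4) → 1 H
  atom 6: C, bond orders sum to 1 (valence 4) → 3 H
  atom 7: C, bond orders sum to 3 (valence 4) → 1 H
  atom 8: O, bond orders sum to 1 (valence 2) → 1 H
  atom 9: C, bond orders sum to 2 (valence 4) → 2 H
  atom 10: C, bond orders sum to 2 (valence 4) → 2 H
Total hydrogens: 17.

17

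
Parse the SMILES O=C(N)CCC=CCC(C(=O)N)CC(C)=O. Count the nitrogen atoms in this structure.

2

Scan the SMILES for N atoms (remember two-letter symbols like Cl and Br are single atoms).
Nitrogen count: 2.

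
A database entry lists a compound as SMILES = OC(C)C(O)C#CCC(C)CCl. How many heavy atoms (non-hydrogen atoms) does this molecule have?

Every atom symbol written in the SMILES (organic subset) is one heavy atom; implicit H are not written.
Heavy atoms by element → C:9, Cl:1, O:2.
Total: 12.

12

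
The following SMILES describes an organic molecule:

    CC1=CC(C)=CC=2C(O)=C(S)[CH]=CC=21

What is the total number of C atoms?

Count every carbon token in the SMILES (each C, including those in ring-closure positions and inside branches).
Carbon count: 12.

12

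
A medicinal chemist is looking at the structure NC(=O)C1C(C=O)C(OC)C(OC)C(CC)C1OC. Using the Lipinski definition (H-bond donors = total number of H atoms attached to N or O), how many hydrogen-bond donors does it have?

Donors: find every N or O and count the H atoms it carries.
  atom 1 (N): bond orders sum to 1 → 2 H
  atom 3 (O): bond orders sum to 2 → 0 H
  atom 7 (O): bond orders sum to 2 → 0 H
  atom 9 (O): bond orders sum to 2 → 0 H
  atom 12 (O): bond orders sum to 2 → 0 H
  atom 18 (O): bond orders sum to 2 → 0 H
Lipinski HBD = 2.

2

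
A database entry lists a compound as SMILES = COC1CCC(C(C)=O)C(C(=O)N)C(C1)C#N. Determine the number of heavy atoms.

17

Every atom symbol written in the SMILES (organic subset) is one heavy atom; implicit H are not written.
Heavy atoms by element → C:12, N:2, O:3.
Total: 17.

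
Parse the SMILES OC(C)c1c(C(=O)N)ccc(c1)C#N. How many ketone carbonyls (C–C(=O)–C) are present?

Scan the SMILES for the ketone motif — none present.
Groups that are present: 1 amide, 1 hydroxyl, 1 nitrile.

0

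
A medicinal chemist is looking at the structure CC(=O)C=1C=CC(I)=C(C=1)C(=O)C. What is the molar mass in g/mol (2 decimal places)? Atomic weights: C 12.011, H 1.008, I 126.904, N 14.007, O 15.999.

First, the molecular formula is C10H9IO2 (counting implicit H from valence).
  C: 10 × 12.011 = 120.110
  H: 9 × 1.008 = 9.072
  I: 1 × 126.904 = 126.904
  O: 2 × 15.999 = 31.998
Sum: 10×12.011 + 9×1.008 + 1×126.904 + 2×15.999 = 288.084 → 288.08 g/mol.

288.08 g/mol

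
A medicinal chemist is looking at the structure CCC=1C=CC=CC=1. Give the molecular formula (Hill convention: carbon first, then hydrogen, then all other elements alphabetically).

C8H10

Walk through each heavy atom and fill implicit hydrogens from standard valence (C 4, N 3, O 2, S 2, halogen 1):
  atom 1: C, bond orders sum to 1 (valence 4) → 3 H
  atom 2: C, bond orders sum to 2 (valence 4) → 2 H
  atom 3: C, bond orders sum to 4 (valence 4) → 0 H
  atom 4: C, bond orders sum to 3 (valence 4) → 1 H
  atom 5: C, bond orders sum to 3 (valence 4) → 1 H
  atom 6: C, bond orders sum to 3 (valence 4) → 1 H
  atom 7: C, bond orders sum to 3 (valence 4) → 1 H
  atom 8: C, bond orders sum to 3 (valence 4) → 1 H
Totals → C:8, H:10.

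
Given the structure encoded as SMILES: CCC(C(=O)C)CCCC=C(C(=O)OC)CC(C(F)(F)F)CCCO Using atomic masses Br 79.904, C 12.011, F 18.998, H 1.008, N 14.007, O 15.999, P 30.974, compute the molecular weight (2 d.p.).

366.42 g/mol

First, the molecular formula is C18H29F3O4 (counting implicit H from valence).
  C: 18 × 12.011 = 216.198
  F: 3 × 18.998 = 56.994
  H: 29 × 1.008 = 29.232
  O: 4 × 15.999 = 63.996
Sum: 18×12.011 + 3×18.998 + 29×1.008 + 4×15.999 = 366.420 → 366.42 g/mol.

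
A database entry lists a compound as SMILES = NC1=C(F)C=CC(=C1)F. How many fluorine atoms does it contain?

2

Scan the SMILES for F atoms (remember two-letter symbols like Cl and Br are single atoms).
Fluorine count: 2.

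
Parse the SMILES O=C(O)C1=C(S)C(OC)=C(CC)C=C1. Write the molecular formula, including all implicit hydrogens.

C10H12O3S

Walk through each heavy atom and fill implicit hydrogens from standard valence (C 4, N 3, O 2, S 2, halogen 1):
  atom 1: O, bond orders sum to 2 (valence 2) → 0 H
  atom 2: C, bond orders sum to 4 (valence 4) → 0 H
  atom 3: O, bond orders sum to 1 (valence 2) → 1 H
  atom 4: C, bond orders sum to 4 (valence 4) → 0 H
  atom 5: C, bond orders sum to 4 (valence 4) → 0 H
  atom 6: S, bond orders sum to 1 (valence 2) → 1 H
  atom 7: C, bond orders sum to 4 (valence 4) → 0 H
  atom 8: O, bond orders sum to 2 (valence 2) → 0 H
  atom 9: C, bond orders sum to 1 (valence 4) → 3 H
  atom 10: C, bond orders sum to 4 (valence 4) → 0 H
  atom 11: C, bond orders sum to 2 (valence 4) → 2 H
  atom 12: C, bond orders sum to 1 (valence 4) → 3 H
  atom 13: C, bond orders sum to 3 (valence 4) → 1 H
  atom 14: C, bond orders sum to 3 (valence 4) → 1 H
Totals → C:10, H:12, O:3, S:1.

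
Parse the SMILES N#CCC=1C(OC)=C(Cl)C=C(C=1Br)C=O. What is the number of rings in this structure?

1

In SMILES, each pair of matching ring-closure digits denotes one ring-closing bond; the number of such bonds equals the number of independent rings.
Ring-closure bonds here: 1.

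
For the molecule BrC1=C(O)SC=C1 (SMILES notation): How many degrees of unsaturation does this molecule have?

3

Molecular formula: C4H3BrOS.
DoU = (2C + 2 + N − H − X) / 2, where X is the halogen count and O/S are ignored.
    = (2·4 + 2 + 0 − 3 − 1) / 2 = 6 / 2 = 3.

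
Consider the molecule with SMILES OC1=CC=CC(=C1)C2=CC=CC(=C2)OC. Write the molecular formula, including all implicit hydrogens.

Walk through each heavy atom and fill implicit hydrogens from standard valence (C 4, N 3, O 2, S 2, halogen 1):
  atom 1: O, bond orders sum to 1 (valence 2) → 1 H
  atom 2: C, bond orders sum to 4 (valence 4) → 0 H
  atom 3: C, bond orders sum to 3 (valence 4) → 1 H
  atom 4: C, bond orders sum to 3 (valence 4) → 1 H
  atom 5: C, bond orders sum to 3 (valence 4) → 1 H
  atom 6: C, bond orders sum to 4 (valence 4) → 0 H
  atom 7: C, bond orders sum to 3 (valence 4) → 1 H
  atom 8: C, bond orders sum to 4 (valence 4) → 0 H
  atom 9: C, bond orders sum to 3 (valence 4) → 1 H
  atom 10: C, bond orders sum to 3 (valence 4) → 1 H
  atom 11: C, bond orders sum to 3 (valence 4) → 1 H
  atom 12: C, bond orders sum to 4 (valence 4) → 0 H
  atom 13: C, bond orders sum to 3 (valence 4) → 1 H
  atom 14: O, bond orders sum to 2 (valence 2) → 0 H
  atom 15: C, bond orders sum to 1 (valence 4) → 3 H
Totals → C:13, H:12, O:2.

C13H12O2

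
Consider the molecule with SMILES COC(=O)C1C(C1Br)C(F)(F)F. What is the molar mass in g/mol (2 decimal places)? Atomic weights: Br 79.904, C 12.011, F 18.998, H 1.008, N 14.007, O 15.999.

First, the molecular formula is C6H6BrF3O2 (counting implicit H from valence).
  Br: 1 × 79.904 = 79.904
  C: 6 × 12.011 = 72.066
  F: 3 × 18.998 = 56.994
  H: 6 × 1.008 = 6.048
  O: 2 × 15.999 = 31.998
Sum: 1×79.904 + 6×12.011 + 3×18.998 + 6×1.008 + 2×15.999 = 247.010 → 247.01 g/mol.

247.01 g/mol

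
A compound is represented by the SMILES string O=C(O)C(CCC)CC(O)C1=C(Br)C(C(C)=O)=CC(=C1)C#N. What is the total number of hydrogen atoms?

18

Walk through each heavy atom and fill implicit hydrogens from standard valence (C 4, N 3, O 2, S 2, halogen 1):
  atom 1: O, bond orders sum to 2 (valence 2) → 0 H
  atom 2: C, bond orders sum to 4 (valence 4) → 0 H
  atom 3: O, bond orders sum to 1 (valence 2) → 1 H
  atom 4: C, bond orders sum to 3 (valence 4) → 1 H
  atom 5: C, bond orders sum to 2 (valence 4) → 2 H
  atom 6: C, bond orders sum to 2 (valence 4) → 2 H
  atom 7: C, bond orders sum to 1 (valence 4) → 3 H
  atom 8: C, bond orders sum to 2 (valence 4) → 2 H
  atom 9: C, bond orders sum to 3 (valence 4) → 1 H
  atom 10: O, bond orders sum to 1 (valence 2) → 1 H
  atom 11: C, bond orders sum to 4 (valence 4) → 0 H
  atom 12: C, bond orders sum to 4 (valence 4) → 0 H
  atom 13: Br (halogen, monovalent) → 0 H
  atom 14: C, bond orders sum to 4 (valence 4) → 0 H
  atom 15: C, bond orders sum to 4 (valence 4) → 0 H
  atom 16: C, bond orders sum to 1 (valence 4) → 3 H
  atom 17: O, bond orders sum to 2 (valence 2) → 0 H
  atom 18: C, bond orders sum to 3 (valence 4) → 1 H
  atom 19: C, bond orders sum to 4 (valence 4) → 0 H
  atom 20: C, bond orders sum to 3 (valence 4) → 1 H
  atom 21: C, bond orders sum to 4 (valence 4) → 0 H
  atom 22: N, bond orders sum to 3 (valence 3) → 0 H
Total hydrogens: 18.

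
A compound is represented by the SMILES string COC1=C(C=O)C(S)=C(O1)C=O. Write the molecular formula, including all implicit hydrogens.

C7H6O4S

Walk through each heavy atom and fill implicit hydrogens from standard valence (C 4, N 3, O 2, S 2, halogen 1):
  atom 1: C, bond orders sum to 1 (valence 4) → 3 H
  atom 2: O, bond orders sum to 2 (valence 2) → 0 H
  atom 3: C, bond orders sum to 4 (valence 4) → 0 H
  atom 4: C, bond orders sum to 4 (valence 4) → 0 H
  atom 5: C, bond orders sum to 3 (valence 4) → 1 H
  atom 6: O, bond orders sum to 2 (valence 2) → 0 H
  atom 7: C, bond orders sum to 4 (valence 4) → 0 H
  atom 8: S, bond orders sum to 1 (valence 2) → 1 H
  atom 9: C, bond orders sum to 4 (valence 4) → 0 H
  atom 10: O, bond orders sum to 2 (valence 2) → 0 H
  atom 11: C, bond orders sum to 3 (valence 4) → 1 H
  atom 12: O, bond orders sum to 2 (valence 2) → 0 H
Totals → C:7, H:6, O:4, S:1.
In Hill order: C7H6O4S.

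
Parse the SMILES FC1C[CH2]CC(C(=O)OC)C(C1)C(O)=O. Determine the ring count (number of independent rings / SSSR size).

1

In SMILES, each pair of matching ring-closure digits denotes one ring-closing bond; the number of such bonds equals the number of independent rings.
Ring-closure bonds here: 1.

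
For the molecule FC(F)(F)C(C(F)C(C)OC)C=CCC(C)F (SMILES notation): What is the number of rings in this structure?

In SMILES, each pair of matching ring-closure digits denotes one ring-closing bond; the number of such bonds equals the number of independent rings.
Ring-closure bonds here: 0.

0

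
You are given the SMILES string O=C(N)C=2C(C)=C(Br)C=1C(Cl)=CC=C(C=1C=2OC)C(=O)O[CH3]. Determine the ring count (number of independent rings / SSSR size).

2

In SMILES, each pair of matching ring-closure digits denotes one ring-closing bond; the number of such bonds equals the number of independent rings.
Ring-closure bonds here: 2.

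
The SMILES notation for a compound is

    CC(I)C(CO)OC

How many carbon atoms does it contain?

Count every carbon token in the SMILES (each C, including those in ring-closure positions and inside branches).
Carbon count: 5.

5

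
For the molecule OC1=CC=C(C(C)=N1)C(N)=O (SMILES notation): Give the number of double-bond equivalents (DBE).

5

Degree of unsaturation = (number of rings) + (number of π bonds).
Ring closures in the SMILES: 1.
π bonds: 4 double bonds (each 1 DoU) → 4 DoU from unsaturation.
Total DoU = 1 + 4 = 5.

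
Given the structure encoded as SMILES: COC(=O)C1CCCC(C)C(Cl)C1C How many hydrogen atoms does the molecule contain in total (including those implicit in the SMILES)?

Walk through each heavy atom and fill implicit hydrogens from standard valence (C 4, N 3, O 2, S 2, halogen 1):
  atom 1: C, bond orders sum to 1 (valence 4) → 3 H
  atom 2: O, bond orders sum to 2 (valence 2) → 0 H
  atom 3: C, bond orders sum to 4 (valence 4) → 0 H
  atom 4: O, bond orders sum to 2 (valence 2) → 0 H
  atom 5: C, bond orders sum to 3 (valence 4) → 1 H
  atom 6: C, bond orders sum to 2 (valence 4) → 2 H
  atom 7: C, bond orders sum to 2 (valence 4) → 2 H
  atom 8: C, bond orders sum to 2 (valence 4) → 2 H
  atom 9: C, bond orders sum to 3 (valence 4) → 1 H
  atom 10: C, bond orders sum to 1 (valence 4) → 3 H
  atom 11: C, bond orders sum to 3 (valence 4) → 1 H
  atom 12: Cl (halogen, monovalent) → 0 H
  atom 13: C, bond orders sum to 3 (valence 4) → 1 H
  atom 14: C, bond orders sum to 1 (valence 4) → 3 H
Total hydrogens: 19.

19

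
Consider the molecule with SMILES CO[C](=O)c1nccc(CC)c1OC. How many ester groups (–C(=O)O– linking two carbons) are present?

The ester motif appears at heavy-atom position 3 in the SMILES.
Other groups present: 1 ether.
Ester count: 1.

1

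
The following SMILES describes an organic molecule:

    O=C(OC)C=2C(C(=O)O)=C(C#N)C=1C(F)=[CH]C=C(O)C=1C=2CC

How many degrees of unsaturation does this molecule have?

11

Molecular formula: C16H12FNO5.
DoU = (2C + 2 + N − H − X) / 2, where X is the halogen count and O/S are ignored.
    = (2·16 + 2 + 1 − 12 − 1) / 2 = 22 / 2 = 11.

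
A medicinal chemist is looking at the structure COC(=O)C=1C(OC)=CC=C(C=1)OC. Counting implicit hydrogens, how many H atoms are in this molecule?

Walk through each heavy atom and fill implicit hydrogens from standard valence (C 4, N 3, O 2, S 2, halogen 1):
  atom 1: C, bond orders sum to 1 (valence 4) → 3 H
  atom 2: O, bond orders sum to 2 (valence 2) → 0 H
  atom 3: C, bond orders sum to 4 (valence 4) → 0 H
  atom 4: O, bond orders sum to 2 (valence 2) → 0 H
  atom 5: C, bond orders sum to 4 (valence 4) → 0 H
  atom 6: C, bond orders sum to 4 (valence 4) → 0 H
  atom 7: O, bond orders sum to 2 (valence 2) → 0 H
  atom 8: C, bond orders sum to 1 (valence 4) → 3 H
  atom 9: C, bond orders sum to 3 (valence 4) → 1 H
  atom 10: C, bond orders sum to 3 (valence 4) → 1 H
  atom 11: C, bond orders sum to 4 (valence 4) → 0 H
  atom 12: C, bond orders sum to 3 (valence 4) → 1 H
  atom 13: O, bond orders sum to 2 (valence 2) → 0 H
  atom 14: C, bond orders sum to 1 (valence 4) → 3 H
Total hydrogens: 12.

12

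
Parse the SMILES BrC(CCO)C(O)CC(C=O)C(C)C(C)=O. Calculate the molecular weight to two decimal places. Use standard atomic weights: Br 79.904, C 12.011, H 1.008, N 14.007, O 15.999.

First, the molecular formula is C11H19BrO4 (counting implicit H from valence).
  Br: 1 × 79.904 = 79.904
  C: 11 × 12.011 = 132.121
  H: 19 × 1.008 = 19.152
  O: 4 × 15.999 = 63.996
Sum: 1×79.904 + 11×12.011 + 19×1.008 + 4×15.999 = 295.173 → 295.17 g/mol.

295.17 g/mol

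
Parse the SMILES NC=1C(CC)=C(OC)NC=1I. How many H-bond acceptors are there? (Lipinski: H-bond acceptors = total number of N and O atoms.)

N atoms: 2; O atoms: 1.
Lipinski HBA = 2 + 1 = 3.

3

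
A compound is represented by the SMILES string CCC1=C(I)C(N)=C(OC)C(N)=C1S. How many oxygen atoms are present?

Scan the SMILES for O atoms (remember two-letter symbols like Cl and Br are single atoms).
Oxygen count: 1.

1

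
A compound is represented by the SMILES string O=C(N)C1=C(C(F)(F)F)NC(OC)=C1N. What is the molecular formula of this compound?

Walk through each heavy atom and fill implicit hydrogens from standard valence (C 4, N 3, O 2, S 2, halogen 1):
  atom 1: O, bond orders sum to 2 (valence 2) → 0 H
  atom 2: C, bond orders sum to 4 (valence 4) → 0 H
  atom 3: N, bond orders sum to 1 (valence 3) → 2 H
  atom 4: C, bond orders sum to 4 (valence 4) → 0 H
  atom 5: C, bond orders sum to 4 (valence 4) → 0 H
  atom 6: C, bond orders sum to 4 (valence 4) → 0 H
  atom 7: F (halogen, monovalent) → 0 H
  atom 8: F (halogen, monovalent) → 0 H
  atom 9: F (halogen, monovalent) → 0 H
  atom 10: N, bond orders sum to 2 (valence 3) → 1 H
  atom 11: C, bond orders sum to 4 (valence 4) → 0 H
  atom 12: O, bond orders sum to 2 (valence 2) → 0 H
  atom 13: C, bond orders sum to 1 (valence 4) → 3 H
  atom 14: C, bond orders sum to 4 (valence 4) → 0 H
  atom 15: N, bond orders sum to 1 (valence 3) → 2 H
Totals → C:7, H:8, F:3, N:3, O:2.
In Hill order: C7H8F3N3O2.

C7H8F3N3O2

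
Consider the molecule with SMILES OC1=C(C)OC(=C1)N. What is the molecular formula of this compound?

Walk through each heavy atom and fill implicit hydrogens from standard valence (C 4, N 3, O 2, S 2, halogen 1):
  atom 1: O, bond orders sum to 1 (valence 2) → 1 H
  atom 2: C, bond orders sum to 4 (valence 4) → 0 H
  atom 3: C, bond orders sum to 4 (valence 4) → 0 H
  atom 4: C, bond orders sum to 1 (valence 4) → 3 H
  atom 5: O, bond orders sum to 2 (valence 2) → 0 H
  atom 6: C, bond orders sum to 4 (valence 4) → 0 H
  atom 7: C, bond orders sum to 3 (valence 4) → 1 H
  atom 8: N, bond orders sum to 1 (valence 3) → 2 H
Totals → C:5, H:7, N:1, O:2.

C5H7NO2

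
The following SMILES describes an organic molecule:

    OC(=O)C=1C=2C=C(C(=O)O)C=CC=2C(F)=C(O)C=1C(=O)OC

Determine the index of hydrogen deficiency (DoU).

10

Degree of unsaturation = (number of rings) + (number of π bonds).
Ring closures in the SMILES: 2.
π bonds: 8 double bonds (each 1 DoU) → 8 DoU from unsaturation.
Total DoU = 2 + 8 = 10.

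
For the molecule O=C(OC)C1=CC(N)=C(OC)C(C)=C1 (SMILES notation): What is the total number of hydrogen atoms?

Walk through each heavy atom and fill implicit hydrogens from standard valence (C 4, N 3, O 2, S 2, halogen 1):
  atom 1: O, bond orders sum to 2 (valence 2) → 0 H
  atom 2: C, bond orders sum to 4 (valence 4) → 0 H
  atom 3: O, bond orders sum to 2 (valence 2) → 0 H
  atom 4: C, bond orders sum to 1 (valence 4) → 3 H
  atom 5: C, bond orders sum to 4 (valence 4) → 0 H
  atom 6: C, bond orders sum to 3 (valence 4) → 1 H
  atom 7: C, bond orders sum to 4 (valence 4) → 0 H
  atom 8: N, bond orders sum to 1 (valence 3) → 2 H
  atom 9: C, bond orders sum to 4 (valence 4) → 0 H
  atom 10: O, bond orders sum to 2 (valence 2) → 0 H
  atom 11: C, bond orders sum to 1 (valence 4) → 3 H
  atom 12: C, bond orders sum to 4 (valence 4) → 0 H
  atom 13: C, bond orders sum to 1 (valence 4) → 3 H
  atom 14: C, bond orders sum to 3 (valence 4) → 1 H
Total hydrogens: 13.

13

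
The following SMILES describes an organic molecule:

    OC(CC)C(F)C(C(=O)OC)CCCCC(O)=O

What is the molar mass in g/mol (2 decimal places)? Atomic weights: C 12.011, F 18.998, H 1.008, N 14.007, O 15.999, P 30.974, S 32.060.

264.29 g/mol

First, the molecular formula is C12H21FO5 (counting implicit H from valence).
  C: 12 × 12.011 = 144.132
  F: 1 × 18.998 = 18.998
  H: 21 × 1.008 = 21.168
  O: 5 × 15.999 = 79.995
Sum: 12×12.011 + 1×18.998 + 21×1.008 + 5×15.999 = 264.293 → 264.29 g/mol.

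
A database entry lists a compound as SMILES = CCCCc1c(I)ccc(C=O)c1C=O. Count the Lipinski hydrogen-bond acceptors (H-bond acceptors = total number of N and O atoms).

2

N atoms: 0; O atoms: 2.
Lipinski HBA = 0 + 2 = 2.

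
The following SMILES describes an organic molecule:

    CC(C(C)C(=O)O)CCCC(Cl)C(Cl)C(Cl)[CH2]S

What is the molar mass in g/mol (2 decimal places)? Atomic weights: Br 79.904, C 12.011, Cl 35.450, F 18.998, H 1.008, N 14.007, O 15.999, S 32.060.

First, the molecular formula is C12H21Cl3O2S (counting implicit H from valence).
  C: 12 × 12.011 = 144.132
  Cl: 3 × 35.450 = 106.350
  H: 21 × 1.008 = 21.168
  O: 2 × 15.999 = 31.998
  S: 1 × 32.060 = 32.060
Sum: 12×12.011 + 3×35.450 + 21×1.008 + 2×15.999 + 1×32.060 = 335.708 → 335.71 g/mol.

335.71 g/mol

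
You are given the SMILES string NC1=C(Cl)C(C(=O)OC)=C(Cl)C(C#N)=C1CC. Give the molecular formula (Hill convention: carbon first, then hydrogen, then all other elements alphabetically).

C11H10Cl2N2O2

Walk through each heavy atom and fill implicit hydrogens from standard valence (C 4, N 3, O 2, S 2, halogen 1):
  atom 1: N, bond orders sum to 1 (valence 3) → 2 H
  atom 2: C, bond orders sum to 4 (valence 4) → 0 H
  atom 3: C, bond orders sum to 4 (valence 4) → 0 H
  atom 4: Cl (halogen, monovalent) → 0 H
  atom 5: C, bond orders sum to 4 (valence 4) → 0 H
  atom 6: C, bond orders sum to 4 (valence 4) → 0 H
  atom 7: O, bond orders sum to 2 (valence 2) → 0 H
  atom 8: O, bond orders sum to 2 (valence 2) → 0 H
  atom 9: C, bond orders sum to 1 (valence 4) → 3 H
  atom 10: C, bond orders sum to 4 (valence 4) → 0 H
  atom 11: Cl (halogen, monovalent) → 0 H
  atom 12: C, bond orders sum to 4 (valence 4) → 0 H
  atom 13: C, bond orders sum to 4 (valence 4) → 0 H
  atom 14: N, bond orders sum to 3 (valence 3) → 0 H
  atom 15: C, bond orders sum to 4 (valence 4) → 0 H
  atom 16: C, bond orders sum to 2 (valence 4) → 2 H
  atom 17: C, bond orders sum to 1 (valence 4) → 3 H
Totals → C:11, H:10, Cl:2, N:2, O:2.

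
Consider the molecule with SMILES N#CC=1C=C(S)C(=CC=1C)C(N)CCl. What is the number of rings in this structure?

1

In SMILES, each pair of matching ring-closure digits denotes one ring-closing bond; the number of such bonds equals the number of independent rings.
Ring-closure bonds here: 1.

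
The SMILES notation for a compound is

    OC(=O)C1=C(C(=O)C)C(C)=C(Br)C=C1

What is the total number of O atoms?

3

Scan the SMILES for O atoms (remember two-letter symbols like Cl and Br are single atoms).
Oxygen count: 3.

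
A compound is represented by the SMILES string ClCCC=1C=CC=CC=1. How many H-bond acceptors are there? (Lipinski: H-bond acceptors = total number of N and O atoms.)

N atoms: 0; O atoms: 0.
Lipinski HBA = 0 + 0 = 0.

0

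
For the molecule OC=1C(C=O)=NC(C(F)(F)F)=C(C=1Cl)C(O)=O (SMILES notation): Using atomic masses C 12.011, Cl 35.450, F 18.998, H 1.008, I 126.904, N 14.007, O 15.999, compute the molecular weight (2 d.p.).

269.56 g/mol

First, the molecular formula is C8H3ClF3NO4 (counting implicit H from valence).
  C: 8 × 12.011 = 96.088
  Cl: 1 × 35.450 = 35.450
  F: 3 × 18.998 = 56.994
  H: 3 × 1.008 = 3.024
  N: 1 × 14.007 = 14.007
  O: 4 × 15.999 = 63.996
Sum: 8×12.011 + 1×35.450 + 3×18.998 + 3×1.008 + 1×14.007 + 4×15.999 = 269.559 → 269.56 g/mol.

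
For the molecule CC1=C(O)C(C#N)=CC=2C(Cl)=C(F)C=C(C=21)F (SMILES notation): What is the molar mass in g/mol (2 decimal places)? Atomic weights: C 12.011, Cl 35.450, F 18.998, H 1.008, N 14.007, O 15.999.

253.63 g/mol

First, the molecular formula is C12H6ClF2NO (counting implicit H from valence).
  C: 12 × 12.011 = 144.132
  Cl: 1 × 35.450 = 35.450
  F: 2 × 18.998 = 37.996
  H: 6 × 1.008 = 6.048
  N: 1 × 14.007 = 14.007
  O: 1 × 15.999 = 15.999
Sum: 12×12.011 + 1×35.450 + 2×18.998 + 6×1.008 + 1×14.007 + 1×15.999 = 253.632 → 253.63 g/mol.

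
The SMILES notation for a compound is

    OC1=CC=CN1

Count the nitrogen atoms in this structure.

Scan the SMILES for N atoms (remember two-letter symbols like Cl and Br are single atoms).
Nitrogen count: 1.

1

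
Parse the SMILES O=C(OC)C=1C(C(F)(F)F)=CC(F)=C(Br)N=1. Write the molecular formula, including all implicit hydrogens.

Walk through each heavy atom and fill implicit hydrogens from standard valence (C 4, N 3, O 2, S 2, halogen 1):
  atom 1: O, bond orders sum to 2 (valence 2) → 0 H
  atom 2: C, bond orders sum to 4 (valence 4) → 0 H
  atom 3: O, bond orders sum to 2 (valence 2) → 0 H
  atom 4: C, bond orders sum to 1 (valence 4) → 3 H
  atom 5: C, bond orders sum to 4 (valence 4) → 0 H
  atom 6: C, bond orders sum to 4 (valence 4) → 0 H
  atom 7: C, bond orders sum to 4 (valence 4) → 0 H
  atom 8: F (halogen, monovalent) → 0 H
  atom 9: F (halogen, monovalent) → 0 H
  atom 10: F (halogen, monovalent) → 0 H
  atom 11: C, bond orders sum to 3 (valence 4) → 1 H
  atom 12: C, bond orders sum to 4 (valence 4) → 0 H
  atom 13: F (halogen, monovalent) → 0 H
  atom 14: C, bond orders sum to 4 (valence 4) → 0 H
  atom 15: Br (halogen, monovalent) → 0 H
  atom 16: N, bond orders sum to 3 (valence 3) → 0 H
Totals → C:8, H:4, Br:1, F:4, N:1, O:2.
In Hill order: C8H4BrF4NO2.

C8H4BrF4NO2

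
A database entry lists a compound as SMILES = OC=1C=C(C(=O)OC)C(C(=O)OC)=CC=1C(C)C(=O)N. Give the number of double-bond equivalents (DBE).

Molecular formula: C13H15NO6.
DoU = (2C + 2 + N − H − X) / 2, where X is the halogen count and O/S are ignored.
    = (2·13 + 2 + 1 − 15 − 0) / 2 = 14 / 2 = 7.

7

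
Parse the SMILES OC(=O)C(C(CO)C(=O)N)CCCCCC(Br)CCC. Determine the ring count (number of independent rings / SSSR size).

In SMILES, each pair of matching ring-closure digits denotes one ring-closing bond; the number of such bonds equals the number of independent rings.
Ring-closure bonds here: 0.

0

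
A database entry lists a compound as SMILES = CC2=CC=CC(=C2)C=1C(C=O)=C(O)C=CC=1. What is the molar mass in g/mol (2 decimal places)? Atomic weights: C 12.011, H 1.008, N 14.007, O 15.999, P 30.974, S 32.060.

212.25 g/mol

First, the molecular formula is C14H12O2 (counting implicit H from valence).
  C: 14 × 12.011 = 168.154
  H: 12 × 1.008 = 12.096
  O: 2 × 15.999 = 31.998
Sum: 14×12.011 + 12×1.008 + 2×15.999 = 212.248 → 212.25 g/mol.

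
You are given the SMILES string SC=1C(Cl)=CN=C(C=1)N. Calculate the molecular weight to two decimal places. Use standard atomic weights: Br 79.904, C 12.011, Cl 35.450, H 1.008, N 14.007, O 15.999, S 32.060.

First, the molecular formula is C5H5ClN2S (counting implicit H from valence).
  C: 5 × 12.011 = 60.055
  Cl: 1 × 35.450 = 35.450
  H: 5 × 1.008 = 5.040
  N: 2 × 14.007 = 28.014
  S: 1 × 32.060 = 32.060
Sum: 5×12.011 + 1×35.450 + 5×1.008 + 2×14.007 + 1×32.060 = 160.619 → 160.62 g/mol.

160.62 g/mol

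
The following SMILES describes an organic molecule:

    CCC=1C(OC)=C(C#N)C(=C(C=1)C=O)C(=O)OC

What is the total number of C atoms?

13

Count every carbon token in the SMILES (each C, including those in ring-closure positions and inside branches).
Carbon count: 13.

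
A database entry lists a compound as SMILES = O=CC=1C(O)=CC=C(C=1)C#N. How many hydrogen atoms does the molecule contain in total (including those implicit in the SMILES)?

Walk through each heavy atom and fill implicit hydrogens from standard valence (C 4, N 3, O 2, S 2, halogen 1):
  atom 1: O, bond orders sum to 2 (valence 2) → 0 H
  atom 2: C, bond orders sum to 3 (valence 4) → 1 H
  atom 3: C, bond orders sum to 4 (valence 4) → 0 H
  atom 4: C, bond orders sum to 4 (valence 4) → 0 H
  atom 5: O, bond orders sum to 1 (valence 2) → 1 H
  atom 6: C, bond orders sum to 3 (valence 4) → 1 H
  atom 7: C, bond orders sum to 3 (valence 4) → 1 H
  atom 8: C, bond orders sum to 4 (valence 4) → 0 H
  atom 9: C, bond orders sum to 3 (valence 4) → 1 H
  atom 10: C, bond orders sum to 4 (valence 4) → 0 H
  atom 11: N, bond orders sum to 3 (valence 3) → 0 H
Total hydrogens: 5.

5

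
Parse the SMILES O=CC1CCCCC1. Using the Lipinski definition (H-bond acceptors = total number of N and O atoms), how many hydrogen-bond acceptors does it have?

1

N atoms: 0; O atoms: 1.
Lipinski HBA = 0 + 1 = 1.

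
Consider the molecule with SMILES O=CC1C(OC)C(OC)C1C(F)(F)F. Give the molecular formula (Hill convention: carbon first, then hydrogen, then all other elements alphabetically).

C8H11F3O3

Walk through each heavy atom and fill implicit hydrogens from standard valence (C 4, N 3, O 2, S 2, halogen 1):
  atom 1: O, bond orders sum to 2 (valence 2) → 0 H
  atom 2: C, bond orders sum to 3 (valence 4) → 1 H
  atom 3: C, bond orders sum to 3 (valence 4) → 1 H
  atom 4: C, bond orders sum to 3 (valence 4) → 1 H
  atom 5: O, bond orders sum to 2 (valence 2) → 0 H
  atom 6: C, bond orders sum to 1 (valence 4) → 3 H
  atom 7: C, bond orders sum to 3 (valence 4) → 1 H
  atom 8: O, bond orders sum to 2 (valence 2) → 0 H
  atom 9: C, bond orders sum to 1 (valence 4) → 3 H
  atom 10: C, bond orders sum to 3 (valence 4) → 1 H
  atom 11: C, bond orders sum to 4 (valence 4) → 0 H
  atom 12: F (halogen, monovalent) → 0 H
  atom 13: F (halogen, monovalent) → 0 H
  atom 14: F (halogen, monovalent) → 0 H
Totals → C:8, H:11, F:3, O:3.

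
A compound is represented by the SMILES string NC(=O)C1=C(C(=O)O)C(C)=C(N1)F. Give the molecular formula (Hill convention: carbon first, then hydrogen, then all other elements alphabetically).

C7H7FN2O3

Walk through each heavy atom and fill implicit hydrogens from standard valence (C 4, N 3, O 2, S 2, halogen 1):
  atom 1: N, bond orders sum to 1 (valence 3) → 2 H
  atom 2: C, bond orders sum to 4 (valence 4) → 0 H
  atom 3: O, bond orders sum to 2 (valence 2) → 0 H
  atom 4: C, bond orders sum to 4 (valence 4) → 0 H
  atom 5: C, bond orders sum to 4 (valence 4) → 0 H
  atom 6: C, bond orders sum to 4 (valence 4) → 0 H
  atom 7: O, bond orders sum to 2 (valence 2) → 0 H
  atom 8: O, bond orders sum to 1 (valence 2) → 1 H
  atom 9: C, bond orders sum to 4 (valence 4) → 0 H
  atom 10: C, bond orders sum to 1 (valence 4) → 3 H
  atom 11: C, bond orders sum to 4 (valence 4) → 0 H
  atom 12: N, bond orders sum to 2 (valence 3) → 1 H
  atom 13: F (halogen, monovalent) → 0 H
Totals → C:7, H:7, F:1, N:2, O:3.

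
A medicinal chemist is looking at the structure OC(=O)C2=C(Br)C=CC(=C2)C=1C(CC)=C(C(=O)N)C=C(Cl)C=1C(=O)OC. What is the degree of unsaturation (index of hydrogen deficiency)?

11

Molecular formula: C18H15BrClNO5.
DoU = (2C + 2 + N − H − X) / 2, where X is the halogen count and O/S are ignored.
    = (2·18 + 2 + 1 − 15 − 2) / 2 = 22 / 2 = 11.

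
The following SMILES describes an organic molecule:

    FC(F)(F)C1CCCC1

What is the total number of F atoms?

Scan the SMILES for F atoms (remember two-letter symbols like Cl and Br are single atoms).
Fluorine count: 3.

3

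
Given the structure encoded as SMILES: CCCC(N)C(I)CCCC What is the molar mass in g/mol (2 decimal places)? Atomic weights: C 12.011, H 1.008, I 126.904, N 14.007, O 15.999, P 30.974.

269.17 g/mol

First, the molecular formula is C9H20IN (counting implicit H from valence).
  C: 9 × 12.011 = 108.099
  H: 20 × 1.008 = 20.160
  I: 1 × 126.904 = 126.904
  N: 1 × 14.007 = 14.007
Sum: 9×12.011 + 20×1.008 + 1×126.904 + 1×14.007 = 269.170 → 269.17 g/mol.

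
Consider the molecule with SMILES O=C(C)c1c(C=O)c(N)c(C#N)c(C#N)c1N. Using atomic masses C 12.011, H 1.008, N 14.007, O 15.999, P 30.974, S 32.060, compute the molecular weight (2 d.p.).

228.21 g/mol

First, the molecular formula is C11H8N4O2 (counting implicit H from valence).
  C: 11 × 12.011 = 132.121
  H: 8 × 1.008 = 8.064
  N: 4 × 14.007 = 56.028
  O: 2 × 15.999 = 31.998
Sum: 11×12.011 + 8×1.008 + 4×14.007 + 2×15.999 = 228.211 → 228.21 g/mol.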